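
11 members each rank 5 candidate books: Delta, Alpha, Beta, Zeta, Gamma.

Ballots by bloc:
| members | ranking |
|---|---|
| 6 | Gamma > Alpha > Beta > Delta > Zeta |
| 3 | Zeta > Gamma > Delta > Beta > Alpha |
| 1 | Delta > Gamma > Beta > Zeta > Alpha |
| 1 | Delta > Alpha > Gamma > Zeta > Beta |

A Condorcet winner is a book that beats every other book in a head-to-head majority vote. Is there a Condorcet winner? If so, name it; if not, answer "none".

Pairwise majorities:
Delta vs Alpha: Delta is ranked higher on 3+1+1 = 5 ballots, Alpha on 6. Alpha wins 6–5.
Delta vs Beta: 3+1+1 = 5 for Delta, 6 for Beta — Beta by 6–5.
Delta vs Zeta: Delta preferred on 6+1+1 = 8 ballots; Delta wins 8–3.
Delta vs Gamma: Delta preferred on 1+1 = 2 ballots; Gamma wins 9–2.
Alpha vs Beta: 6+1 = 7 for Alpha, 4 for Beta — Alpha by 7–4.
Alpha vs Zeta: Alpha preferred on 6+1 = 7 ballots; Alpha wins 7–4.
Alpha vs Gamma: Alpha is ranked higher on 1 ballot, Gamma on 10. Gamma wins 10–1.
Beta vs Zeta: 6+1 = 7 for Beta, 4 for Zeta — Beta by 7–4.
Beta vs Gamma: 0 to 11, Gamma.
Zeta vs Gamma: Zeta preferred on 3 ballots; Gamma wins 8–3.
Only Gamma has no losses; Gamma is the Condorcet winner.

Gamma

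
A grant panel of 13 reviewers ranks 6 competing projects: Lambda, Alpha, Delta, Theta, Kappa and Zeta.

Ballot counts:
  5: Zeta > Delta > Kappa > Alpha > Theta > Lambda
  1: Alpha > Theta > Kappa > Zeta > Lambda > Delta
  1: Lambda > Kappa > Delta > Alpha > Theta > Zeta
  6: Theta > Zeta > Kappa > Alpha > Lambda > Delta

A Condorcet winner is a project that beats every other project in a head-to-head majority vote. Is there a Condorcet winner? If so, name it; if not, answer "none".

Head-to-head results (13 reviewers):
Lambda vs Alpha: Lambda preferred on 1 ballot; Alpha wins 12–1.
Lambda vs Delta: Lambda is ranked higher on 1+1+6 = 8 ballots, Delta on 5. Lambda wins 8–5.
Lambda vs Theta: 1 for Lambda, 12 for Theta — Theta by 12–1.
Lambda vs Kappa: Lambda is ranked higher on 1 ballot, Kappa on 12. Kappa wins 12–1.
Lambda vs Zeta: Lambda preferred on 1 ballot; Zeta wins 12–1.
Alpha vs Delta: Alpha is ranked higher on 1+6 = 7 ballots, Delta on 6. Alpha wins 7–6.
Alpha vs Theta: Alpha is ranked higher on 5+1+1 = 7 ballots, Theta on 6. Alpha wins 7–6.
Alpha vs Kappa: 1 to 12, Kappa.
Alpha vs Zeta: Alpha preferred on 1+1 = 2 ballots; Zeta wins 11–2.
Delta vs Theta: Delta preferred on 5+1 = 6 ballots; Theta wins 7–6.
Delta vs Kappa: 5 to 8, Kappa.
Delta vs Zeta: 1 to 12, Zeta.
Theta vs Kappa: 1+6 = 7 for Theta, 6 for Kappa — Theta by 7–6.
Theta vs Zeta: Theta is ranked higher on 1+1+6 = 8 ballots, Zeta on 5. Theta wins 8–5.
Kappa vs Zeta: 2 to 11, Zeta.
Each project drops at least one matchup (Lambda loses to Alpha; Alpha loses to Kappa; Delta loses to Lambda; Theta loses to Alpha; Kappa loses to Theta; Zeta loses to Theta); the cycle Alpha → Theta → Kappa → Alpha rules out a Condorcet winner.

none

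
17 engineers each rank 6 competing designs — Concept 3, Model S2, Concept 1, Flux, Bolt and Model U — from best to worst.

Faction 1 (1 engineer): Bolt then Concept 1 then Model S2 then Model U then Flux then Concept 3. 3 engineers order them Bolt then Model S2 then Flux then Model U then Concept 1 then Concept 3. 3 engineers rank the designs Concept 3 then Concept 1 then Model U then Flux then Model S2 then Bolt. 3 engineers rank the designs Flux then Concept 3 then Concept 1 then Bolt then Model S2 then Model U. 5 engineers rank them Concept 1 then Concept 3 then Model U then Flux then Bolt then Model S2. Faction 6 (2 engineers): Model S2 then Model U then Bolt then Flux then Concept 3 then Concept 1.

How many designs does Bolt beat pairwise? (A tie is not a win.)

Bolt against each rival (17 engineers):
Bolt vs Concept 3: 6 to 11, Concept 3.
Bolt vs Model S2: Bolt, 12–5.
Bolt vs Concept 1: 1+3+2 = 6 for Bolt, 11 for Concept 1 — Concept 1 by 11–6.
Bolt–Flux: Flux 11–6.
Bolt vs Model U: 7 to 10, Model U.
Bolt beats Model S2; loses to Concept 3, Concept 1, Flux, Model U — 1 pairwise win.

1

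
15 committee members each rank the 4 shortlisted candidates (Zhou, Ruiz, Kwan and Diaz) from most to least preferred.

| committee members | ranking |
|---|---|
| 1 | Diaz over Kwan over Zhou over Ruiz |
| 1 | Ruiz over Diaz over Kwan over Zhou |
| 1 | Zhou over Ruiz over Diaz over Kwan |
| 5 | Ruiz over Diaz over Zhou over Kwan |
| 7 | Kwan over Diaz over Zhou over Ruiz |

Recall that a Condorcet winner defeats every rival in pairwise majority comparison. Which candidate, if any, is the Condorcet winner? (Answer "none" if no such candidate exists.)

Check each pair by majority over 15 ballots:
Zhou vs Ruiz: 1+1+7 = 9 for Zhou, 6 for Ruiz — Zhou by 9–6.
Zhou vs Kwan: 6 to 9, Kwan.
Zhou vs Diaz: Diaz, 14–1.
Ruiz–Kwan: Kwan 8–7.
Ruiz vs Diaz: Diaz wins 8–7.
Kwan vs Diaz: Diaz, 8–7.
Only Diaz has no losses; Diaz is the Condorcet winner.

Diaz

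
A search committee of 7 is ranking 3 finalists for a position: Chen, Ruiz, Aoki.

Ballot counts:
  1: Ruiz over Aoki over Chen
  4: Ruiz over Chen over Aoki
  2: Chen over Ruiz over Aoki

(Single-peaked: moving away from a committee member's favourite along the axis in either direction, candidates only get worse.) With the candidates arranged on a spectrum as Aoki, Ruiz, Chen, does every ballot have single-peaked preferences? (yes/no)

yes

Axis positions: Aoki=1, Ruiz=2, Chen=3.
Type 1 (peak Ruiz at position 2): ranking walks positions 2-1-3, expanding outward from the peak — single-peaked.
Type 2 (peak Ruiz at position 2): ranking walks positions 2-3-1, expanding outward from the peak — single-peaked.
Type 3 (peak Chen at position 3): ranking walks positions 3-2-1, expanding outward from the peak — single-peaked.
Every ranking is single-peaked on this axis.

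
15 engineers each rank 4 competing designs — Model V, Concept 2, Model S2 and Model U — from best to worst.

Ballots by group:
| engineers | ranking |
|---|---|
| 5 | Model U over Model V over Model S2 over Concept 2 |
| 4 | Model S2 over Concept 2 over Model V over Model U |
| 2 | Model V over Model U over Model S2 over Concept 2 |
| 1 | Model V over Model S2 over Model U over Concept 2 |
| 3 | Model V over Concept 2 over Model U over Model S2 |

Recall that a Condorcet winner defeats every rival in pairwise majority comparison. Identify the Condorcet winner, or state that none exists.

Check each pair by majority over 15 ballots:
Model V vs Concept 2: Model V is ranked higher on 5+2+1+3 = 11 ballots, Concept 2 on 4. Model V wins 11–4.
Model V vs Model S2: 11 to 4, Model V.
Model V vs Model U: 10 to 5, Model V.
Concept 2 vs Model S2: Concept 2 preferred on 3 ballots; Model S2 wins 12–3.
Concept 2 vs Model U: 7 to 8, Model U.
Model S2 vs Model U: Model S2 preferred on 4+1 = 5 ballots; Model U wins 10–5.
Model V wins every pairwise contest, so Model V is the Condorcet winner.

Model V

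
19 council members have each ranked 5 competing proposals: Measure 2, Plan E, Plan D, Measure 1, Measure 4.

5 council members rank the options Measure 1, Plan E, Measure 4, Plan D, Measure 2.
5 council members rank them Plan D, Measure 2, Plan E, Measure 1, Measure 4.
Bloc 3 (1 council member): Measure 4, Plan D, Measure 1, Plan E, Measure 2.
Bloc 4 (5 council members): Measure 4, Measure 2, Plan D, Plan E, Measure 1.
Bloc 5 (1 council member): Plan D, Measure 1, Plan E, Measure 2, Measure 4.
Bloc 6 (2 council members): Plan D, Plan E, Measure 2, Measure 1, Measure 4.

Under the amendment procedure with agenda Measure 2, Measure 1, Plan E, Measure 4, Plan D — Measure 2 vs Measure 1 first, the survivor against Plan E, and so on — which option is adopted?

Measure 4

Round 1: Measure 2 vs Measure 1 — 12–7, Measure 2 advances.
Round 2: Measure 2 vs Plan E — 10–9, Measure 2 advances.
Round 3: Measure 2 vs Measure 4 — 8–11, Measure 4 advances.
Round 4: Measure 4 vs Plan D — 11–8, Measure 4 advances.
Measure 4 survives the agenda.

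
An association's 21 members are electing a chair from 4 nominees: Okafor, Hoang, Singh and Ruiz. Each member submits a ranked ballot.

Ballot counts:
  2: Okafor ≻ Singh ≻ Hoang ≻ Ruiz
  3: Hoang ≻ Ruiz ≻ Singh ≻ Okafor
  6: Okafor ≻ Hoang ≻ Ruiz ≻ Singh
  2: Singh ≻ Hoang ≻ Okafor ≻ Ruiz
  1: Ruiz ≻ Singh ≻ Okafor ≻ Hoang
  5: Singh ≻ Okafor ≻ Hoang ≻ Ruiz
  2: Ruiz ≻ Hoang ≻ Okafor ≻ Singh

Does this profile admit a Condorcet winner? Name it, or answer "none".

none

Check each pair by majority over 21 ballots:
Okafor vs Hoang: Okafor is ranked higher on 2+6+1+5 = 14 ballots, Hoang on 7. Okafor wins 14–7.
Okafor vs Singh: 2+6+2 = 10 for Okafor, 11 for Singh — Singh by 11–10.
Okafor vs Ruiz: 15 to 6, Okafor.
Hoang vs Singh: 3+6+2 = 11 for Hoang, 10 for Singh — Hoang by 11–10.
Hoang vs Ruiz: 2+3+6+2+5 = 18 for Hoang, 3 for Ruiz — Hoang by 18–3.
Singh vs Ruiz: Singh preferred on 2+2+5 = 9 ballots; Ruiz wins 12–9.
Every candidate loses at least once (Okafor loses to Singh; Hoang loses to Okafor; Singh loses to Hoang; Ruiz loses to Okafor). The majority relation contains the cycle Okafor > Hoang > Singh > Okafor, so there is no Condorcet winner.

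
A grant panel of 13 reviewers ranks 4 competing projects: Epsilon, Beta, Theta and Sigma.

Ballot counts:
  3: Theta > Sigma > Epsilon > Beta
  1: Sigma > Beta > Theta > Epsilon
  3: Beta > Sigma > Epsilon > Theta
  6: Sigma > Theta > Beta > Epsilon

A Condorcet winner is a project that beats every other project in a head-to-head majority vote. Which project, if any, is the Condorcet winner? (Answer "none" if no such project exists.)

Sigma

Pairwise majorities:
Epsilon–Beta: Beta 10–3.
Epsilon–Theta: Theta 10–3.
Epsilon–Sigma: Sigma 13–0.
Beta–Theta: Theta 9–4.
Beta vs Sigma: Sigma, 10–3.
Theta–Sigma: Sigma 10–3.
Sigma wins every pairwise contest, so Sigma is the Condorcet winner.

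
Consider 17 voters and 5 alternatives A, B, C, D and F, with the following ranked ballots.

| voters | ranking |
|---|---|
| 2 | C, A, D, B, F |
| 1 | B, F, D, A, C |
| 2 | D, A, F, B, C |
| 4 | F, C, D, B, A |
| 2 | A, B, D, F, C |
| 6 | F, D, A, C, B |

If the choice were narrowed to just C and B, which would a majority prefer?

C

Ballots ranking C above B: 2 + 4 + 6 = 12.
Ballots ranking B above C: 17 − 12 = 5.
C wins the head-to-head 12–5.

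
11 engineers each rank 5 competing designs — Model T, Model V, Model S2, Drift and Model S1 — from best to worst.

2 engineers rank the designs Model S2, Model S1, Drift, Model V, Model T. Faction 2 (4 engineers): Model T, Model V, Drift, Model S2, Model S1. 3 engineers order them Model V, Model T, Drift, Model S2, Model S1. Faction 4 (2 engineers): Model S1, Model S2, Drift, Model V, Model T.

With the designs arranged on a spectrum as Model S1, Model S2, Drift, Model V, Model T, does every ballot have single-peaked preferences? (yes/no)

yes

Axis positions: Model S1=1, Model S2=2, Drift=3, Model V=4, Model T=5.
Faction 1 (peak Model S2 at position 2): ranking walks positions 2-1-3-4-5, expanding outward from the peak — single-peaked.
Faction 2 (peak Model T at position 5): ranking walks positions 5-4-3-2-1, expanding outward from the peak — single-peaked.
Faction 3 (peak Model V at position 4): ranking walks positions 4-5-3-2-1, expanding outward from the peak — single-peaked.
Faction 4 (peak Model S1 at position 1): ranking walks positions 1-2-3-4-5, expanding outward from the peak — single-peaked.
Every ranking is single-peaked on this axis.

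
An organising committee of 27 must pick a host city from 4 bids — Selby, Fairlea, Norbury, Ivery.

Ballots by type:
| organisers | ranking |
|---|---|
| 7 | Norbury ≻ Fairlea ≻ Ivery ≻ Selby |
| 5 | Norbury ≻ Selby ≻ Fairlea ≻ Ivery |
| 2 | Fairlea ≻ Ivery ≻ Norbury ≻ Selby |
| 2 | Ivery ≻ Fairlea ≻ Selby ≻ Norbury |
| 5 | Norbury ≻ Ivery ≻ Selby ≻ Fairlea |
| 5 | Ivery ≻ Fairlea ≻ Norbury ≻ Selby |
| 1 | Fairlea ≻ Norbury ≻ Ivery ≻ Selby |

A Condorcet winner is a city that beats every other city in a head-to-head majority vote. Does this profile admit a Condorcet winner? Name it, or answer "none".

Head-to-head results (27 organisers):
Selby vs Fairlea: Selby preferred on 5+5 = 10 ballots; Fairlea wins 17–10.
Selby vs Norbury: Selby preferred on 2 ballots; Norbury wins 25–2.
Selby vs Ivery: Ivery, 22–5.
Fairlea vs Norbury: Fairlea preferred on 2+2+5+1 = 10 ballots; Norbury wins 17–10.
Fairlea vs Ivery: Fairlea wins 15–12.
Norbury vs Ivery: Norbury, 18–9.
Only Norbury has no losses; Norbury is the Condorcet winner.

Norbury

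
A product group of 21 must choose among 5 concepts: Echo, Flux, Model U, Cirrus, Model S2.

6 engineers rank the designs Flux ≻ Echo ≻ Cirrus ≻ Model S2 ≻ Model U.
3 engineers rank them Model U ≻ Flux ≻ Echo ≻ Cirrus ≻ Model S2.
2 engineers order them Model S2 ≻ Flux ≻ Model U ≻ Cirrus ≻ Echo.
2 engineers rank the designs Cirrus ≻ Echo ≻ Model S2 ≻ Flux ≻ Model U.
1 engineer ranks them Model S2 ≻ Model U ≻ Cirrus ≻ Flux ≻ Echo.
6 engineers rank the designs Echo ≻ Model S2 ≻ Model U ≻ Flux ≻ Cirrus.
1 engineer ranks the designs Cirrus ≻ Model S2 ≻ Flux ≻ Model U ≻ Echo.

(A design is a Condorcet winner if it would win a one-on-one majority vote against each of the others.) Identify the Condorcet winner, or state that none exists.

none

Pairwise majorities:
Echo vs Flux: 8 to 13, Flux.
Echo vs Model U: 14 to 7, Echo.
Echo vs Cirrus: 15 to 6, Echo.
Echo vs Model S2: 6+3+2+6 = 17 for Echo, 4 for Model S2 — Echo by 17–4.
Flux vs Model U: Flux preferred on 6+2+2+1 = 11 ballots; Flux wins 11–10.
Flux vs Cirrus: 17 to 4, Flux.
Flux vs Model S2: Flux preferred on 6+3 = 9 ballots; Model S2 wins 12–9.
Model U vs Cirrus: 3+2+1+6 = 12 for Model U, 9 for Cirrus — Model U by 12–9.
Model U vs Model S2: Model U is ranked higher on 3 ballots, Model S2 on 18. Model S2 wins 18–3.
Cirrus vs Model S2: Cirrus is ranked higher on 6+3+2+1 = 12 ballots, Model S2 on 9. Cirrus wins 12–9.
Every design loses at least once (Echo loses to Flux; Flux loses to Model S2; Model U loses to Echo; Cirrus loses to Echo; Model S2 loses to Echo). The majority relation contains the cycle Echo → Model S2 → Flux → Echo, so there is no Condorcet winner.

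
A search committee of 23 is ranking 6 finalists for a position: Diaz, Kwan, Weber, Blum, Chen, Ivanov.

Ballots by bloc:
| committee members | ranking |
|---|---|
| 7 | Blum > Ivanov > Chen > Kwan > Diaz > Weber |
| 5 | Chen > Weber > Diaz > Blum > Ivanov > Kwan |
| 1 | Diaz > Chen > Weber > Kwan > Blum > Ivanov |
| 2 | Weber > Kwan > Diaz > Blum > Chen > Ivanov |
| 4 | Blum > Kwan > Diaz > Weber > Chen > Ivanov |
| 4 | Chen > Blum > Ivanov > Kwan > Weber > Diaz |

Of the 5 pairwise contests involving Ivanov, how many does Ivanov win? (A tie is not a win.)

Ivanov against each rival (23 committee members):
Ivanov vs Diaz: Ivanov is ranked higher on 7+4 = 11 ballots, Diaz on 12. Diaz wins 12–11.
Ivanov vs Kwan: Ivanov, 16–7.
Ivanov vs Weber: Weber wins 12–11.
Ivanov vs Blum: 0 to 23, Blum.
Ivanov vs Chen: Chen wins 16–7.
Ivanov beats Kwan; loses to Diaz, Weber, Blum, Chen — 1 pairwise win.

1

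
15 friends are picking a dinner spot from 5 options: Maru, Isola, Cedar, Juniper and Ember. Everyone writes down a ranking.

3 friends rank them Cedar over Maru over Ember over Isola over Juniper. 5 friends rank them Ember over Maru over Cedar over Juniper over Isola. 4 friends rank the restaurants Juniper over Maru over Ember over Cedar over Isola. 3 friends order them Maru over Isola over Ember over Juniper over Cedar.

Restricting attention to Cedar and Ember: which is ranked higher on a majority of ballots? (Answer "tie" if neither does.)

Ember

Ballots ranking Cedar above Ember: 3.
Ballots ranking Ember above Cedar: 15 − 3 = 12.
Ember wins the head-to-head 12–3.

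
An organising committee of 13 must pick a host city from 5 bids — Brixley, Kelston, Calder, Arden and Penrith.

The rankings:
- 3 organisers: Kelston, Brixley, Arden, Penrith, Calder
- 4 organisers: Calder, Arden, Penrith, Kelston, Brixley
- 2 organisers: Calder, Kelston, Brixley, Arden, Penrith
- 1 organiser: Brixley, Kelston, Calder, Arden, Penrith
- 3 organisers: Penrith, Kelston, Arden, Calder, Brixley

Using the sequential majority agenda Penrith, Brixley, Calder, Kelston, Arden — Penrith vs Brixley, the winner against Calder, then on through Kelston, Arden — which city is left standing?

Kelston

Round 1: Penrith vs Brixley — 7–6, Penrith advances.
Round 2: Penrith vs Calder — 6–7, Calder advances.
Round 3: Calder vs Kelston — 6–7, Kelston advances.
Round 4: Kelston vs Arden — 9–4, Kelston advances.
Kelston survives the agenda.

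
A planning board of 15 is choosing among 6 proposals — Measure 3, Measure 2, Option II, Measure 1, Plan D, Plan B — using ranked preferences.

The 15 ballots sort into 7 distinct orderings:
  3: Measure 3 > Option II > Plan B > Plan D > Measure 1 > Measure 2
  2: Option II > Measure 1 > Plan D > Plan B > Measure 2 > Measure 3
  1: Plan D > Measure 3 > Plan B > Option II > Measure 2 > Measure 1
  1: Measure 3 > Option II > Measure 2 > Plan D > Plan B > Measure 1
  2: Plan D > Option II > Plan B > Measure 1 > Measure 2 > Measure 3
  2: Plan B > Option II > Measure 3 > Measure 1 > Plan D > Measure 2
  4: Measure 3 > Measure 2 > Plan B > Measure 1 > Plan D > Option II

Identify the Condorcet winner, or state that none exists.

Measure 3

Head-to-head results (15 council members):
Measure 3 vs Measure 2: Measure 3 is ranked higher on 3+1+1+2+4 = 11 ballots, Measure 2 on 4. Measure 3 wins 11–4.
Measure 3 vs Option II: Measure 3 preferred on 3+1+1+4 = 9 ballots; Measure 3 wins 9–6.
Measure 3 vs Measure 1: Measure 3 preferred on 3+1+1+2+4 = 11 ballots; Measure 3 wins 11–4.
Measure 3 vs Plan D: 3+1+2+4 = 10 for Measure 3, 5 for Plan D — Measure 3 by 10–5.
Measure 3 vs Plan B: Measure 3 wins 9–6.
Measure 2 vs Option II: Option II, 11–4.
Measure 2–Measure 1: Measure 1 9–6.
Measure 2 vs Plan D: Measure 2 preferred on 1+4 = 5 ballots; Plan D wins 10–5.
Measure 2 vs Plan B: Plan B, 10–5.
Option II vs Measure 1: 3+2+1+1+2+2 = 11 for Option II, 4 for Measure 1 — Option II by 11–4.
Option II vs Plan D: Option II is ranked higher on 3+2+1+2 = 8 ballots, Plan D on 7. Option II wins 8–7.
Option II vs Plan B: Option II wins 8–7.
Measure 1 vs Plan D: Measure 1 is ranked higher on 2+2+4 = 8 ballots, Plan D on 7. Measure 1 wins 8–7.
Measure 1 vs Plan B: Plan B wins 13–2.
Plan D vs Plan B: 2+1+1+2 = 6 for Plan D, 9 for Plan B — Plan B by 9–6.
Measure 3 wins every pairwise contest, so Measure 3 is the Condorcet winner.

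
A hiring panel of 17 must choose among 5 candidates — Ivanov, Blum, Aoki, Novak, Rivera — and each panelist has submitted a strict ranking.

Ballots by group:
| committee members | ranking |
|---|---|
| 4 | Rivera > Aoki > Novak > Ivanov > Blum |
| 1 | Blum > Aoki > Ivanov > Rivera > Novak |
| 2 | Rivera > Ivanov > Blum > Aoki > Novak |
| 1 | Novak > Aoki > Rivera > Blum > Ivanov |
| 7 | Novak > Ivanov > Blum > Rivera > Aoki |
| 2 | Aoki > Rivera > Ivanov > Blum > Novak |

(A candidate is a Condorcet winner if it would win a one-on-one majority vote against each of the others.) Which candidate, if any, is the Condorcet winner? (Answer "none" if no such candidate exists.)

Head-to-head results (17 committee members):
Ivanov–Blum: Ivanov 15–2.
Ivanov–Aoki: Ivanov 9–8.
Ivanov–Novak: Novak 12–5.
Ivanov vs Rivera: Rivera, 9–8.
Blum vs Aoki: Blum, 10–7.
Blum vs Novak: Novak wins 12–5.
Blum vs Rivera: Rivera wins 9–8.
Aoki vs Novak: Aoki wins 9–8.
Aoki vs Rivera: Rivera, 13–4.
Novak vs Rivera: Rivera wins 9–8.
Rivera defeats every rival head-to-head and is the Condorcet winner.

Rivera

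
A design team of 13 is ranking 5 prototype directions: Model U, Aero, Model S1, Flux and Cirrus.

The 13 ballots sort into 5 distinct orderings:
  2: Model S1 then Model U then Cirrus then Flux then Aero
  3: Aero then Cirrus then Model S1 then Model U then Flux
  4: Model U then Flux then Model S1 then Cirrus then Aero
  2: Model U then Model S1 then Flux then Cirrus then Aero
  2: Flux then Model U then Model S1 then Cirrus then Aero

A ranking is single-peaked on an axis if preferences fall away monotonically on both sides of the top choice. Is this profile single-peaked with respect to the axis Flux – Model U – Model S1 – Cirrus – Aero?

Axis positions: Flux=1, Model U=2, Model S1=3, Cirrus=4, Aero=5.
Ballot type 1 (peak Model S1 at position 3): ranking walks positions 3-2-4-1-5, expanding outward from the peak — single-peaked.
Ballot type 2 (peak Aero at position 5): ranking walks positions 5-4-3-2-1, expanding outward from the peak — single-peaked.
Ballot type 3 (peak Model U at position 2): ranking walks positions 2-1-3-4-5, expanding outward from the peak — single-peaked.
Ballot type 4 (peak Model U at position 2): ranking walks positions 2-3-1-4-5, expanding outward from the peak — single-peaked.
Ballot type 5 (peak Flux at position 1): ranking walks positions 1-2-3-4-5, expanding outward from the peak — single-peaked.
Every ranking is single-peaked on this axis.

yes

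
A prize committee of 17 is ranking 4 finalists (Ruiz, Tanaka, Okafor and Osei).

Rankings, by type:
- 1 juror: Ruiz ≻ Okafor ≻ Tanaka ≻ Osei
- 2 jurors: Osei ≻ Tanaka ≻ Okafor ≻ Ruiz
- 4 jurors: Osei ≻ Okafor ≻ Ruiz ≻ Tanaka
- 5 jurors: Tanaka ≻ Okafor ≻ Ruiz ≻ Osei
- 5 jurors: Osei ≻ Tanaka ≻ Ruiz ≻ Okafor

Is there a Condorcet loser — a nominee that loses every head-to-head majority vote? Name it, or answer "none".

Ruiz

Pairwise majorities:
Ruiz vs Tanaka: 5 to 12, Tanaka.
Ruiz vs Okafor: Ruiz preferred on 1+5 = 6 ballots; Okafor wins 11–6.
Ruiz vs Osei: Ruiz preferred on 1+5 = 6 ballots; Osei wins 11–6.
Tanaka vs Okafor: Tanaka wins 12–5.
Tanaka vs Osei: Tanaka preferred on 1+5 = 6 ballots; Osei wins 11–6.
Okafor vs Osei: 1+5 = 6 for Okafor, 11 for Osei — Osei by 11–6.
Only Ruiz has no wins; Ruiz is the Condorcet loser.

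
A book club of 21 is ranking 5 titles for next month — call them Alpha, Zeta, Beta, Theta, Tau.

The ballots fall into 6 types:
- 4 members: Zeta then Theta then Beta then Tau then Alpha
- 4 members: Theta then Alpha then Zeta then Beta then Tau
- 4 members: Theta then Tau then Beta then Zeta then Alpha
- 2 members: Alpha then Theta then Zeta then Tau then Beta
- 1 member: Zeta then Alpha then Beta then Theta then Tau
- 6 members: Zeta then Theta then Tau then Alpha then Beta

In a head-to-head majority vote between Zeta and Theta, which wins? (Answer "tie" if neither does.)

Zeta

Ballots ranking Zeta above Theta: 4 + 1 + 6 = 11.
Ballots ranking Theta above Zeta: 21 − 11 = 10.
Zeta wins the head-to-head 11–10.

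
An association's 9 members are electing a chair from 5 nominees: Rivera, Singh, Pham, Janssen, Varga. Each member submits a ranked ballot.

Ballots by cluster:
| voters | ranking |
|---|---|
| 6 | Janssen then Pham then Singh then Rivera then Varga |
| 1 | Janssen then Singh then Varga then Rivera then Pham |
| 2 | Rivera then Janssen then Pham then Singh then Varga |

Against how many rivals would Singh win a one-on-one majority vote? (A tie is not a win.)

2

Singh against each rival (9 voters):
Singh vs Rivera: Singh wins 7–2.
Singh vs Pham: Singh preferred on 1 ballot; Pham wins 8–1.
Singh vs Janssen: Janssen wins 9–0.
Singh vs Varga: Singh, 9–0.
Singh beats Rivera, Varga; loses to Pham, Janssen — 2 pairwise wins.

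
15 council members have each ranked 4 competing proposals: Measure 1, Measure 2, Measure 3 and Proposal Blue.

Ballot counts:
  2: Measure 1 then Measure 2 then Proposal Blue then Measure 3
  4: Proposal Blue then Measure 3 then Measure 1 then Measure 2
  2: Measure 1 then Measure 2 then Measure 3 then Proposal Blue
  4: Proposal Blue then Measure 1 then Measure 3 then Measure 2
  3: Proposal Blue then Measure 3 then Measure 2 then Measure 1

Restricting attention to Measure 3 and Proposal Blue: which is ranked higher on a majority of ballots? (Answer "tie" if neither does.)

Proposal Blue

Ballots ranking Measure 3 above Proposal Blue: 2.
Ballots ranking Proposal Blue above Measure 3: 15 − 2 = 13.
Proposal Blue wins the head-to-head 13–2.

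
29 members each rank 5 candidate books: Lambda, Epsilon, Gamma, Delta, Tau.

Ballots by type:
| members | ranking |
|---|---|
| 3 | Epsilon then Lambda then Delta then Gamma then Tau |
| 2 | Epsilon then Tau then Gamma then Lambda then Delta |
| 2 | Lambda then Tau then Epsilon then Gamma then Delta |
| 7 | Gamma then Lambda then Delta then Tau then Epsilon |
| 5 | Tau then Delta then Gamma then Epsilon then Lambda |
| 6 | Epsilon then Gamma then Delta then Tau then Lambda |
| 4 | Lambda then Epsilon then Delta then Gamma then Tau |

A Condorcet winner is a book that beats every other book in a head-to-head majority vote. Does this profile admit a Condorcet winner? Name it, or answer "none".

Epsilon

Head-to-head results (29 members):
Lambda vs Epsilon: Lambda is ranked higher on 2+7+4 = 13 ballots, Epsilon on 16. Epsilon wins 16–13.
Lambda vs Gamma: 3+2+4 = 9 for Lambda, 20 for Gamma — Gamma by 20–9.
Lambda vs Delta: Lambda is ranked higher on 3+2+2+7+4 = 18 ballots, Delta on 11. Lambda wins 18–11.
Lambda vs Tau: 3+2+7+4 = 16 for Lambda, 13 for Tau — Lambda by 16–13.
Epsilon vs Gamma: Epsilon preferred on 3+2+2+6+4 = 17 ballots; Epsilon wins 17–12.
Epsilon vs Delta: Epsilon preferred on 3+2+2+6+4 = 17 ballots; Epsilon wins 17–12.
Epsilon vs Tau: Epsilon is ranked higher on 3+2+6+4 = 15 ballots, Tau on 14. Epsilon wins 15–14.
Gamma vs Delta: Gamma preferred on 2+2+7+6 = 17 ballots; Gamma wins 17–12.
Gamma vs Tau: Gamma preferred on 3+7+6+4 = 20 ballots; Gamma wins 20–9.
Delta vs Tau: 20 to 9, Delta.
Epsilon wins every pairwise contest, so Epsilon is the Condorcet winner.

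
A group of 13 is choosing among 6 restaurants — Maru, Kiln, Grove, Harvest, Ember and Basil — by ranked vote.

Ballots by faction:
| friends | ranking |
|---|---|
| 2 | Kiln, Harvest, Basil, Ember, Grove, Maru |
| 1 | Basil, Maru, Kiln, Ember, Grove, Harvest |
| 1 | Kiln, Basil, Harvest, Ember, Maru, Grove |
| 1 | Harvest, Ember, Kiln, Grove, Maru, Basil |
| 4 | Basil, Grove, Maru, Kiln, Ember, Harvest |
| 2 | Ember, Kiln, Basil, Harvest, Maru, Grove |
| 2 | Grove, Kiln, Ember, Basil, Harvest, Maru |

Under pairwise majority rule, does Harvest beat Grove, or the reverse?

Grove

Ballots ranking Harvest above Grove: 2 + 1 + 1 + 2 = 6.
Ballots ranking Grove above Harvest: 13 − 6 = 7.
Grove wins the head-to-head 7–6.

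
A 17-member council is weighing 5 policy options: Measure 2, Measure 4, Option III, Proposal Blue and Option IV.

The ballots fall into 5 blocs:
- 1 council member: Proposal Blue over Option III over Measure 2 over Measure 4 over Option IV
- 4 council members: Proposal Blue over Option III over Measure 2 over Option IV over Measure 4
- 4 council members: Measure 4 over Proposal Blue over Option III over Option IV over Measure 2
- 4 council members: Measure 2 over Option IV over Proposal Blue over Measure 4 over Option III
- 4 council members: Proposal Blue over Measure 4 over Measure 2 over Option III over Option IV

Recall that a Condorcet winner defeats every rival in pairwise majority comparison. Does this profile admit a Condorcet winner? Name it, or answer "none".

Proposal Blue

Check each pair by majority over 17 ballots:
Measure 2 vs Measure 4: Measure 2 is ranked higher on 1+4+4 = 9 ballots, Measure 4 on 8. Measure 2 wins 9–8.
Measure 2 vs Option III: Option III wins 9–8.
Measure 2 vs Proposal Blue: Measure 2 is ranked higher on 4 ballots, Proposal Blue on 13. Proposal Blue wins 13–4.
Measure 2 vs Option IV: 1+4+4+4 = 13 for Measure 2, 4 for Option IV — Measure 2 by 13–4.
Measure 4 vs Option III: Measure 4 preferred on 4+4+4 = 12 ballots; Measure 4 wins 12–5.
Measure 4 vs Proposal Blue: Proposal Blue, 13–4.
Measure 4–Option IV: Measure 4 9–8.
Option III–Proposal Blue: Proposal Blue 17–0.
Option III vs Option IV: Option III preferred on 1+4+4+4 = 13 ballots; Option III wins 13–4.
Proposal Blue vs Option IV: Proposal Blue is ranked higher on 1+4+4+4 = 13 ballots, Option IV on 4. Proposal Blue wins 13–4.
Only Proposal Blue has no losses; Proposal Blue is the Condorcet winner.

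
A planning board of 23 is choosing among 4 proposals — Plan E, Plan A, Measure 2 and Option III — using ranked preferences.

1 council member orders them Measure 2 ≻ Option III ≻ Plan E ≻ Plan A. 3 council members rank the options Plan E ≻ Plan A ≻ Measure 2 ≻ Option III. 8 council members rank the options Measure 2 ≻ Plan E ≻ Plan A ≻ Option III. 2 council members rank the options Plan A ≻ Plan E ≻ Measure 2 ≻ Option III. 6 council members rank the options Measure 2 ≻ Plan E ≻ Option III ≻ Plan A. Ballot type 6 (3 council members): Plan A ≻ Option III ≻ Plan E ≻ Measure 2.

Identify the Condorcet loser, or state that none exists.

Head-to-head results (23 council members):
Plan E vs Plan A: Plan E preferred on 1+3+8+6 = 18 ballots; Plan E wins 18–5.
Plan E–Measure 2: Measure 2 15–8.
Plan E vs Option III: Plan E, 19–4.
Plan A vs Measure 2: 3+2+3 = 8 for Plan A, 15 for Measure 2 — Measure 2 by 15–8.
Plan A vs Option III: 3+8+2+3 = 16 for Plan A, 7 for Option III — Plan A by 16–7.
Measure 2 vs Option III: Measure 2 wins 20–3.
Option III is beaten in every head-to-head and is the Condorcet loser.

Option III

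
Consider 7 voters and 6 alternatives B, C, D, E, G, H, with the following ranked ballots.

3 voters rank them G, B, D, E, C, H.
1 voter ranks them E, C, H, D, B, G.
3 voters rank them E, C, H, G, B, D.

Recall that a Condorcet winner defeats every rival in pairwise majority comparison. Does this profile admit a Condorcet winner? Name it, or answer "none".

Check each pair by majority over 7 ballots:
B vs C: C, 4–3.
B vs D: B wins 6–1.
B–E: E 4–3.
B vs G: G wins 6–1.
B vs H: H wins 4–3.
C–D: C 4–3.
C vs E: E, 7–0.
C vs G: C wins 4–3.
C vs H: C, 7–0.
D vs E: E, 4–3.
D–G: G 6–1.
D vs H: H, 4–3.
E vs G: E wins 4–3.
E vs H: E, 7–0.
G–H: H 4–3.
E wins every pairwise contest, so E is the Condorcet winner.

E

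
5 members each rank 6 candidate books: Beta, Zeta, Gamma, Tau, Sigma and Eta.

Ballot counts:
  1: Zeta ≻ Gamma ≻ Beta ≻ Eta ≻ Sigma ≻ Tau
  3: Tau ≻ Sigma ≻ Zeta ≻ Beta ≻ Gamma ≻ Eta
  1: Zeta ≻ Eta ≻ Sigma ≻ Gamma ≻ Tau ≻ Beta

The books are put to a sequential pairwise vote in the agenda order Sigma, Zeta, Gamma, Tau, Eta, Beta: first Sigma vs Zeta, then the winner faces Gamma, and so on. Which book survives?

Tau

Round 1: Sigma vs Zeta — 3–2, Sigma advances.
Round 2: Sigma vs Gamma — 4–1, Sigma advances.
Round 3: Sigma vs Tau — 2–3, Tau advances.
Round 4: Tau vs Eta — 3–2, Tau advances.
Round 5: Tau vs Beta — 4–1, Tau advances.
Tau survives the agenda.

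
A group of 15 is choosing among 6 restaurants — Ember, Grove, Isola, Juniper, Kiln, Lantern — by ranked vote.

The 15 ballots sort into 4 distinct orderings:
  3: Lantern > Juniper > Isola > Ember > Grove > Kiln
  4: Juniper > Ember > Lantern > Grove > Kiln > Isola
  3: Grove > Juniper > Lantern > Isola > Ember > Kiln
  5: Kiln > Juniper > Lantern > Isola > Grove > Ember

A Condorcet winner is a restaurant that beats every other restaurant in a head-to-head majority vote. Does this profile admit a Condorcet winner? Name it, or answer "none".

Juniper

Pairwise majorities:
Ember vs Grove: Grove, 8–7.
Ember vs Isola: Isola, 11–4.
Ember–Juniper: Juniper 15–0.
Ember–Kiln: Ember 10–5.
Ember vs Lantern: Lantern wins 11–4.
Grove vs Isola: Isola, 8–7.
Grove vs Juniper: Juniper wins 12–3.
Grove–Kiln: Grove 10–5.
Grove vs Lantern: Lantern, 12–3.
Isola–Juniper: Juniper 15–0.
Isola vs Kiln: Kiln, 9–6.
Isola vs Lantern: Lantern, 15–0.
Juniper vs Kiln: Juniper wins 10–5.
Juniper vs Lantern: Juniper wins 12–3.
Kiln vs Lantern: Lantern, 10–5.
Juniper defeats every rival head-to-head and is the Condorcet winner.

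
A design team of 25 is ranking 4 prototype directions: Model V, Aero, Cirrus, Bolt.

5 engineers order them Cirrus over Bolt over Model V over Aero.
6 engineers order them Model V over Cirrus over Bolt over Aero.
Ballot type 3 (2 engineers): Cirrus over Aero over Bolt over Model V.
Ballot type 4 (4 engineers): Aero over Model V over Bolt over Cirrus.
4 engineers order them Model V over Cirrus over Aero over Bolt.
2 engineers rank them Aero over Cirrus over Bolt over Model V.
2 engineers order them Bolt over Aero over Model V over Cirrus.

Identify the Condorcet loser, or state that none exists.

Pairwise majorities:
Model V vs Aero: 5+6+4 = 15 for Model V, 10 for Aero — Model V by 15–10.
Model V vs Cirrus: Model V is ranked higher on 6+4+4+2 = 16 ballots, Cirrus on 9. Model V wins 16–9.
Model V–Bolt: Model V 14–11.
Aero vs Cirrus: Aero is ranked higher on 4+2+2 = 8 ballots, Cirrus on 17. Cirrus wins 17–8.
Aero–Bolt: Bolt 13–12.
Cirrus vs Bolt: Cirrus wins 19–6.
Aero is beaten in every head-to-head and is the Condorcet loser.

Aero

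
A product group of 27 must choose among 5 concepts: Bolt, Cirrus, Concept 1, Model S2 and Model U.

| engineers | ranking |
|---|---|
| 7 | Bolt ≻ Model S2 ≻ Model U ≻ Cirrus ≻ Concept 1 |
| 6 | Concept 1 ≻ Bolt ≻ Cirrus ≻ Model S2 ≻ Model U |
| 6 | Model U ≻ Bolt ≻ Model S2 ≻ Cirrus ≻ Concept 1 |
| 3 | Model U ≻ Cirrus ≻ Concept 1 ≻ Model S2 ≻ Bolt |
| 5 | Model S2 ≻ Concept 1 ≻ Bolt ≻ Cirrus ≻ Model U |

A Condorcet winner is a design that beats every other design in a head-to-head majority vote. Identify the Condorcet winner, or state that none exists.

Check each pair by majority over 27 ballots:
Bolt vs Cirrus: 24 to 3, Bolt.
Bolt vs Concept 1: Bolt is ranked higher on 7+6 = 13 ballots, Concept 1 on 14. Concept 1 wins 14–13.
Bolt vs Model S2: Bolt is ranked higher on 7+6+6 = 19 ballots, Model S2 on 8. Bolt wins 19–8.
Bolt vs Model U: 7+6+5 = 18 for Bolt, 9 for Model U — Bolt by 18–9.
Cirrus vs Concept 1: 7+6+3 = 16 for Cirrus, 11 for Concept 1 — Cirrus by 16–11.
Cirrus vs Model S2: Cirrus is ranked higher on 6+3 = 9 ballots, Model S2 on 18. Model S2 wins 18–9.
Cirrus vs Model U: 6+5 = 11 for Cirrus, 16 for Model U — Model U by 16–11.
Concept 1 vs Model S2: 6+3 = 9 for Concept 1, 18 for Model S2 — Model S2 by 18–9.
Concept 1 vs Model U: 11 to 16, Model U.
Model S2 vs Model U: 7+6+5 = 18 for Model S2, 9 for Model U — Model S2 by 18–9.
Each design drops at least one matchup (Bolt loses to Concept 1; Cirrus loses to Bolt; Concept 1 loses to Cirrus; Model S2 loses to Bolt; Model U loses to Bolt); the cycle Bolt → Cirrus → Concept 1 → Bolt rules out a Condorcet winner.

none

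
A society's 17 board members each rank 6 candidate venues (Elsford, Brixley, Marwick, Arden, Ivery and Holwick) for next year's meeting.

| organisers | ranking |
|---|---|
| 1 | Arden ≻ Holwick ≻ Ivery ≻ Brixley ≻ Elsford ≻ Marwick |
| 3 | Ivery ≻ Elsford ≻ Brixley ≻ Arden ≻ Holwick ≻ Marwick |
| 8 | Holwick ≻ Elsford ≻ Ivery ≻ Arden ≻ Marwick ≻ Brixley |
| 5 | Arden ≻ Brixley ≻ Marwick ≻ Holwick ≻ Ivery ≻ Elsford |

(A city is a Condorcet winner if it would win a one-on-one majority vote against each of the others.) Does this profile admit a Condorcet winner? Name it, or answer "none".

Check each pair by majority over 17 ballots:
Elsford vs Brixley: Elsford preferred on 3+8 = 11 ballots; Elsford wins 11–6.
Elsford vs Marwick: 1+3+8 = 12 for Elsford, 5 for Marwick — Elsford by 12–5.
Elsford vs Arden: 3+8 = 11 for Elsford, 6 for Arden — Elsford by 11–6.
Elsford vs Ivery: 8 to 9, Ivery.
Elsford–Holwick: Holwick 14–3.
Brixley vs Marwick: 1+3+5 = 9 for Brixley, 8 for Marwick — Brixley by 9–8.
Brixley vs Arden: 3 to 14, Arden.
Brixley vs Ivery: 5 for Brixley, 12 for Ivery — Ivery by 12–5.
Brixley vs Holwick: Brixley is ranked higher on 3+5 = 8 ballots, Holwick on 9. Holwick wins 9–8.
Marwick vs Arden: Arden, 17–0.
Marwick–Ivery: Ivery 12–5.
Marwick vs Holwick: Holwick, 12–5.
Arden vs Ivery: Ivery wins 11–6.
Arden vs Holwick: Arden preferred on 1+3+5 = 9 ballots; Arden wins 9–8.
Ivery vs Holwick: Holwick, 14–3.
No city is unbeaten: Elsford loses to Ivery; Brixley loses to Elsford; Marwick loses to Elsford; Arden loses to Elsford; Ivery loses to Holwick; Holwick loses to Arden. In particular Elsford > Arden > Holwick > Elsford is a majority cycle — no Condorcet winner exists.

none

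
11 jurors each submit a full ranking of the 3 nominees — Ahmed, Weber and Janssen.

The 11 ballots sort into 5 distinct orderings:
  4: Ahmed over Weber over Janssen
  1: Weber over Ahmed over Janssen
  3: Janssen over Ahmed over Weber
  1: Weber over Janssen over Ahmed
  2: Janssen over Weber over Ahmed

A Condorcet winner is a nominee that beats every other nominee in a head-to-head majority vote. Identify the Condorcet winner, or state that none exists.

Pairwise majorities:
Ahmed vs Weber: Ahmed, 7–4.
Ahmed–Janssen: Janssen 6–5.
Weber vs Janssen: 6 to 5, Weber.
Every nominee loses at least once (Ahmed loses to Janssen; Weber loses to Ahmed; Janssen loses to Weber). The majority relation contains the cycle Ahmed > Weber > Janssen > Ahmed, so there is no Condorcet winner.

none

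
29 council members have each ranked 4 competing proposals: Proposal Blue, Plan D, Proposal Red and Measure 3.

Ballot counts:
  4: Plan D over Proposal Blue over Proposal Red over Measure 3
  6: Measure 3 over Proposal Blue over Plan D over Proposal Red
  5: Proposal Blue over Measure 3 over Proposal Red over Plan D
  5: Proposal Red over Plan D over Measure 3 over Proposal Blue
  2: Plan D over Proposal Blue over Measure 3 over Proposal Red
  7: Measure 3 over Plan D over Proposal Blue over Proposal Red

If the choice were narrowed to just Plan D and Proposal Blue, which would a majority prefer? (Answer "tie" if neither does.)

Plan D

Ballots ranking Plan D above Proposal Blue: 4 + 5 + 2 + 7 = 18.
Ballots ranking Proposal Blue above Plan D: 29 − 18 = 11.
Plan D wins the head-to-head 18–11.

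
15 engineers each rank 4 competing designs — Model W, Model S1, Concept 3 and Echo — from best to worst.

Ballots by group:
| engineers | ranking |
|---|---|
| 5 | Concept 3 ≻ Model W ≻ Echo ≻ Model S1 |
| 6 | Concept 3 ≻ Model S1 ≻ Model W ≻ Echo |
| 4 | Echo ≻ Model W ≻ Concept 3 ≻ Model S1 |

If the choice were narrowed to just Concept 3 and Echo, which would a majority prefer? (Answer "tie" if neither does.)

Ballots ranking Concept 3 above Echo: 5 + 6 = 11.
Ballots ranking Echo above Concept 3: 15 − 11 = 4.
Concept 3 wins the head-to-head 11–4.

Concept 3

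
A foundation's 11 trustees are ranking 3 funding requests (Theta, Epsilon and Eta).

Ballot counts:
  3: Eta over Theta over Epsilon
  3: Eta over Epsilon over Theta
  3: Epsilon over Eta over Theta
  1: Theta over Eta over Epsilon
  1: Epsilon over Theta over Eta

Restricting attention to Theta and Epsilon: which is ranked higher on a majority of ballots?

Ballots ranking Theta above Epsilon: 3 + 1 = 4.
Ballots ranking Epsilon above Theta: 11 − 4 = 7.
Epsilon wins the head-to-head 7–4.

Epsilon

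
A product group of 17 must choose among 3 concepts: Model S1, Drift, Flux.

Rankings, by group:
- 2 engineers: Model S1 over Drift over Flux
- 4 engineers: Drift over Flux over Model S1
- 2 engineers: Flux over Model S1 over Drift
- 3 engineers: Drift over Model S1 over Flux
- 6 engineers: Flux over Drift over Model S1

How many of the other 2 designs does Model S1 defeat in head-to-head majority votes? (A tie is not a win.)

0

Model S1 against each rival (17 engineers):
Model S1 vs Drift: Drift wins 13–4.
Model S1 vs Flux: 2+3 = 5 for Model S1, 12 for Flux — Flux by 12–5.
Model S1 beats no one; loses to Drift, Flux — 0 pairwise wins.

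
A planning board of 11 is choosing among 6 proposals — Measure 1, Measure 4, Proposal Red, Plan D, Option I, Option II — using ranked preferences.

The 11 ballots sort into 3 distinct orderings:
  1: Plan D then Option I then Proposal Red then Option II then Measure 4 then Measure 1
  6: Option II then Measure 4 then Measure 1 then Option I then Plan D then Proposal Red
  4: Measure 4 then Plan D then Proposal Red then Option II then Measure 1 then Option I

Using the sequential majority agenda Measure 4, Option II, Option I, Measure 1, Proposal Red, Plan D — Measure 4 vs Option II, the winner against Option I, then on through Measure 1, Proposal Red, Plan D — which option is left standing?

Round 1: Measure 4 vs Option II — 4–7, Option II advances.
Round 2: Option II vs Option I — 10–1, Option II advances.
Round 3: Option II vs Measure 1 — 11–0, Option II advances.
Round 4: Option II vs Proposal Red — 6–5, Option II advances.
Round 5: Option II vs Plan D — 6–5, Option II advances.
The agenda winner is Option II.

Option II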